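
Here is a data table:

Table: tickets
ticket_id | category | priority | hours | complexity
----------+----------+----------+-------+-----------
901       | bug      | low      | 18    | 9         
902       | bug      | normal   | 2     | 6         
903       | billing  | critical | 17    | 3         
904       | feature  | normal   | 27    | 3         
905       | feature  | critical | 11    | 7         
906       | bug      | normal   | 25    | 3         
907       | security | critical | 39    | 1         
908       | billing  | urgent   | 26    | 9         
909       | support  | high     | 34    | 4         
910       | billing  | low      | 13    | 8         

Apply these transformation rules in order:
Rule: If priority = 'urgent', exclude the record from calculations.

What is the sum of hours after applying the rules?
186

Step 1: Identify records where priority = 'urgent'
Step 2: The excluded records sum to 26
Step 3: Original total hours = 212
Step 4: Remaining total = 212 - 26 = 186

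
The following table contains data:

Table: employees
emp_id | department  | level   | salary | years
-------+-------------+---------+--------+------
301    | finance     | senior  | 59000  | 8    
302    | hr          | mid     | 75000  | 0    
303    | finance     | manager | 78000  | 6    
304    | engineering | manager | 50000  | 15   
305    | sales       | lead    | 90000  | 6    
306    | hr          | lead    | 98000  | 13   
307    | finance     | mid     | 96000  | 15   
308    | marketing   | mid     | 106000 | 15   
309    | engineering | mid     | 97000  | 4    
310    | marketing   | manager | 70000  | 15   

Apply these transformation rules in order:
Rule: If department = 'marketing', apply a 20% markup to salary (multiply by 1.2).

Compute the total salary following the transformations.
854200.0

Step 1: Records with department = 'marketing' have total salary = 176000
Step 2: Apply multiplier: 176000 × 1.2 = 211200.0
Step 3: Other records total: 643000
Step 4: Final sum = 211200.0 + 643000 = 854200.0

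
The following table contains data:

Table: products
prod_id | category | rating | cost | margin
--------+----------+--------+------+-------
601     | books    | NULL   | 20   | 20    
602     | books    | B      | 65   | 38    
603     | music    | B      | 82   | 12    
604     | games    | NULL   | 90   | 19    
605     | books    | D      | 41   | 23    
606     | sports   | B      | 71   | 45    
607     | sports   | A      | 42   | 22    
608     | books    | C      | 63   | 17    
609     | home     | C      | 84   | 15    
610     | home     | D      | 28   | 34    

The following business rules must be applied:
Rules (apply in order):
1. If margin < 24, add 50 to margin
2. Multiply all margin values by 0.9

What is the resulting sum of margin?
535.5

Step 1: Apply Rule 1 - Add 50 to records with margin < 24
  - 7 records affected: 128 + (7 × 50) = 478
  - Unaffected records: 117
  - Sum after Rule 1: 595
Step 2: Apply Rule 2 - Multiply all by 0.9
  - 595 × 0.9 = 535.5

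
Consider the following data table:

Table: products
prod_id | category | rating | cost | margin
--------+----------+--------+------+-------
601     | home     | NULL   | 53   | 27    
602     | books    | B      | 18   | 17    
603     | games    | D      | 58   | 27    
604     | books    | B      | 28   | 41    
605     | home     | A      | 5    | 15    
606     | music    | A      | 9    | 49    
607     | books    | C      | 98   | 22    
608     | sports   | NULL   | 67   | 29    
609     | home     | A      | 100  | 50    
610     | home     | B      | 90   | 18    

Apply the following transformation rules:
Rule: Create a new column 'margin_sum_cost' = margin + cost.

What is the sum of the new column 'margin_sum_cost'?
821

Step 1: For each record, compute margin + cost
Example calculations:
  27 + 53 = 80
  17 + 18 = 35
  27 + 58 = 85
  ...
Step 2: Sum all derived values
Step 3: Total = 821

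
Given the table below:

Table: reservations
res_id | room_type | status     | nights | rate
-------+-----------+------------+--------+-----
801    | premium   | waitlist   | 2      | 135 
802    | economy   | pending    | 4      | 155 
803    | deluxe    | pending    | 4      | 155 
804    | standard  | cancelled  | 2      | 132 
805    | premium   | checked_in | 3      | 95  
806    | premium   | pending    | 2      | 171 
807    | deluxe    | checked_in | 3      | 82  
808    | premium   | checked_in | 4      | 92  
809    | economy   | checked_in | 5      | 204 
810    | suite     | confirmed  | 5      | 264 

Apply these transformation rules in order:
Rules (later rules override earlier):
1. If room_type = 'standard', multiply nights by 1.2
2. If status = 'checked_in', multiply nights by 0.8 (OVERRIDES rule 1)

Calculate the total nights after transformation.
31.4

Step 1: Rule 2 takes priority for records with status = 'checked_in'
  - 4 records: 15 × 0.8 = 12.0
Step 2: Rule 1 applies to remaining records with room_type = 'standard'
  - 1 records: 2 × 1.2 = 2.4
Step 3: Other records unchanged: 17
Step 4: Final sum = 12.0 + 2.4 + 17 = 31.4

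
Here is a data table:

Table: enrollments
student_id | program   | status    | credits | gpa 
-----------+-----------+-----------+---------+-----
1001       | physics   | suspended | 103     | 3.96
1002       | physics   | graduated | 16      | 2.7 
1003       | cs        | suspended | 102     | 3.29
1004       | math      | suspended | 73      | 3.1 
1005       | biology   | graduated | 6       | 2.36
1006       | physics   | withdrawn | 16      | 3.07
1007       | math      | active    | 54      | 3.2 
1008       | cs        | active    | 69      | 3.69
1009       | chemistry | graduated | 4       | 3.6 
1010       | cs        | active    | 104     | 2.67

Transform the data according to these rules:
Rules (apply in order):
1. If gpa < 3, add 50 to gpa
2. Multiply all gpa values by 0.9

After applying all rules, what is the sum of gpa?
163.48

Step 1: Apply Rule 1 - Add 50 to records with gpa < 3
  - 3 records affected: 7.73 + (3 × 50) = 157.73
  - Unaffected records: 23.91
  - Sum after Rule 1: 181.64
Step 2: Apply Rule 2 - Multiply all by 0.9
  - 181.64 × 0.9 = 163.48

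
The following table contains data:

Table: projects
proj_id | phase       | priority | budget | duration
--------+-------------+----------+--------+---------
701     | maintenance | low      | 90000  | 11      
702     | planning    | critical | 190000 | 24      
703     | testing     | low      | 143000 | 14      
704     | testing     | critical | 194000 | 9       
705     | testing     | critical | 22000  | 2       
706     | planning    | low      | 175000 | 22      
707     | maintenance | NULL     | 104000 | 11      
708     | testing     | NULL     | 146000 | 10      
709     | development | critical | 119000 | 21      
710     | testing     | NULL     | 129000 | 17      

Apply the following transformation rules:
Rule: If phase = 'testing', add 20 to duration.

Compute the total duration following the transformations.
241

Step 1: Count records where phase = 'testing': 5
Step 2: Total bonus added: 5 × 20 = 100
Step 3: Original sum of duration: 141
Step 4: Final sum = 141 + 100 = 241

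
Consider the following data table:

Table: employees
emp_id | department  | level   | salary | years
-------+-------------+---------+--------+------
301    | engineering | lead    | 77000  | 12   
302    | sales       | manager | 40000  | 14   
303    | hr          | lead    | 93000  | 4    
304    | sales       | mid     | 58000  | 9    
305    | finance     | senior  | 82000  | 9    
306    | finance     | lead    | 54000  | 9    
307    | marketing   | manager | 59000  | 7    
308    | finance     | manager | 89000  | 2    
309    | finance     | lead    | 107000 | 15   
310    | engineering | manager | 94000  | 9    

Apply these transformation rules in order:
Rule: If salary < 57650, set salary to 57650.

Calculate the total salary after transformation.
774300

Step 1: 2 records have salary < 57650
Step 2: These records originally summed to 94000
Step 3: After setting to minimum: 2 × 57650 = 115300
Step 4: Unaffected records sum: 659000
Step 5: Final sum = 115300 + 659000 = 774300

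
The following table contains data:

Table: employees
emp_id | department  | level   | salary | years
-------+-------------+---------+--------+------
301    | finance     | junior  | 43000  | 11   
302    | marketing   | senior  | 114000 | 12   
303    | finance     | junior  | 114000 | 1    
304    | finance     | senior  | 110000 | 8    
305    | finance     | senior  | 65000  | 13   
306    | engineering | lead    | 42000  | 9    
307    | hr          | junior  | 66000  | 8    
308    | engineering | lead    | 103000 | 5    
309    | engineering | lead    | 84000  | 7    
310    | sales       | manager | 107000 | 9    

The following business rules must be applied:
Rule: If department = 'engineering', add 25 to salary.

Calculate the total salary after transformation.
848075

Step 1: Count records where department = 'engineering': 3
Step 2: Total bonus added: 3 × 25 = 75
Step 3: Original sum of salary: 848000
Step 4: Final sum = 848000 + 75 = 848075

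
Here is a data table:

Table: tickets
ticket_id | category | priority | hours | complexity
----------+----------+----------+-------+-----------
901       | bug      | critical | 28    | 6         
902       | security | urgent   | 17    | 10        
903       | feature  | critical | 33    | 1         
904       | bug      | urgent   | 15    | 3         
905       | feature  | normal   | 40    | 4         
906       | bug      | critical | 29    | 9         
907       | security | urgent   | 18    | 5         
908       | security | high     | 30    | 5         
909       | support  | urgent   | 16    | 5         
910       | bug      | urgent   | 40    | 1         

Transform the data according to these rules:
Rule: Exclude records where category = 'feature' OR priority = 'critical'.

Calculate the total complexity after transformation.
29

Step 1: Find records where category = 'feature' OR priority = 'critical'
Step 2: 4 records match, summing to 20
Step 3: Original sum: 49
Step 4: Remaining sum = 49 - 20 = 29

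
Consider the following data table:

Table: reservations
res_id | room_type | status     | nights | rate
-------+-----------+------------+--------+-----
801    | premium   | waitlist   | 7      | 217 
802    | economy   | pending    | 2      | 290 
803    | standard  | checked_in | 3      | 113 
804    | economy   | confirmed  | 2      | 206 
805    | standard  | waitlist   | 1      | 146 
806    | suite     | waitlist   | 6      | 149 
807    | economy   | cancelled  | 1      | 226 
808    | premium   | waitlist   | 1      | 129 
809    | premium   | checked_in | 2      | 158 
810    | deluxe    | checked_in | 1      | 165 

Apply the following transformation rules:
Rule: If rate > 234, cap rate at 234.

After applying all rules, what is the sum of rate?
1743

Step 1: 1 records have rate > 234
Step 2: These records originally summed to 290
Step 3: After capping: 1 × 234 = 234
Step 4: Unaffected records sum: 1509
Step 5: Final sum = 234 + 1509 = 1743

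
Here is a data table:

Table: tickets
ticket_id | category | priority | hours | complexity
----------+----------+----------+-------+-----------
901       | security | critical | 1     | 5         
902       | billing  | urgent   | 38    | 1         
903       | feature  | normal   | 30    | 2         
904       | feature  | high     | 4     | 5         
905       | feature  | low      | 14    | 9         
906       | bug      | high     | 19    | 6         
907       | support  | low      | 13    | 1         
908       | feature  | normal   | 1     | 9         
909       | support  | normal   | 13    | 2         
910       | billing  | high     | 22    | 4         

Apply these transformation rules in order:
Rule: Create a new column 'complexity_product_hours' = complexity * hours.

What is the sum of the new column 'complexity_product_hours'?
499

Step 1: For each record, compute complexity * hours
Example calculations:
  5 * 1 = 5
  1 * 38 = 38
  2 * 30 = 60
  ...
Step 2: Sum all derived values
Step 3: Total = 499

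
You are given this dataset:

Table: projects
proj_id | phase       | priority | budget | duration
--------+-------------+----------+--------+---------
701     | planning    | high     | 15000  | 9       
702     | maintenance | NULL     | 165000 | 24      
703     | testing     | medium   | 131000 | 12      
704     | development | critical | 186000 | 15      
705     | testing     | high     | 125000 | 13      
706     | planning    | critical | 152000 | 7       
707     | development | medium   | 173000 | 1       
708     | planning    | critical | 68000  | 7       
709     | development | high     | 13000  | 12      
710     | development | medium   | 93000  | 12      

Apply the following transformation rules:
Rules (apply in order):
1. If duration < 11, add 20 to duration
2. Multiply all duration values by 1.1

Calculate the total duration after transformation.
211.2

Step 1: Apply Rule 1 - Add 20 to records with duration < 11
  - 4 records affected: 24 + (4 × 20) = 104
  - Unaffected records: 88
  - Sum after Rule 1: 192
Step 2: Apply Rule 2 - Multiply all by 1.1
  - 192 × 1.1 = 211.2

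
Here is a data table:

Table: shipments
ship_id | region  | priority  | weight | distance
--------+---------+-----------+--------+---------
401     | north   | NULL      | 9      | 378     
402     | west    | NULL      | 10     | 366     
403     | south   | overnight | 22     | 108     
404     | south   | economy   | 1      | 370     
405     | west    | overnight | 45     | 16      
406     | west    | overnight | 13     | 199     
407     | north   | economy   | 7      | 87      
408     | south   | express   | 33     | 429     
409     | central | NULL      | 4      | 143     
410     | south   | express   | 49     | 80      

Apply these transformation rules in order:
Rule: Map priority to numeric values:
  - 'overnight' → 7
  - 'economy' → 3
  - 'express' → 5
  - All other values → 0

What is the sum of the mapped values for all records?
37

Step 1: Apply mapping to each record
Step 2: Count by status:
  'overnight': 3 records × 7 = 21
  'economy': 2 records × 3 = 6
  'express': 2 records × 5 = 10
Step 3: Sum all mapped values = 37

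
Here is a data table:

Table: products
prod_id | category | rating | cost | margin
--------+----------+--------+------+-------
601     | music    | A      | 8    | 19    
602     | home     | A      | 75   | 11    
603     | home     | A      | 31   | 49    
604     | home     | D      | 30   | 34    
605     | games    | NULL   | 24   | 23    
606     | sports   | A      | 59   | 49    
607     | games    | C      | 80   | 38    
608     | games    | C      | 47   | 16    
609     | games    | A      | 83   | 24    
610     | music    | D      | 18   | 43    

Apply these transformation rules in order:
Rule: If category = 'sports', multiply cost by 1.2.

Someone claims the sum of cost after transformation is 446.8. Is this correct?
No, the correct result is 466.8.

Step 1: Calculate the correct sum after transformation
Step 2: Apply multiplier 1.2 to records where category = 'sports'
Step 3: Correct result = 466.8
Step 4: Claimed result = 446.8
Step 5: 466.8 ≠ 446.8
Conclusion: The claimed result is incorrect. The correct answer is 466.8.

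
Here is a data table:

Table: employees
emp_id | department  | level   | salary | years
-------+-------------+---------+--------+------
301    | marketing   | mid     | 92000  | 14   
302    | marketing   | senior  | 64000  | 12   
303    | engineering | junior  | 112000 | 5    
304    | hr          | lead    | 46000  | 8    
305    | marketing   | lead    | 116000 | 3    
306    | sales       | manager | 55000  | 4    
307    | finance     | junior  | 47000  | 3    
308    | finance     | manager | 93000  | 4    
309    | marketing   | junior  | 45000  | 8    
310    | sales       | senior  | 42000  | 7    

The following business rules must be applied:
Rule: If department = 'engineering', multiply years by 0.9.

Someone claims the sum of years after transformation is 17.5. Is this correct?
No, the correct result is 67.5.

Step 1: Calculate the correct sum after transformation
Step 2: Apply multiplier 0.9 to records where department = 'engineering'
Step 3: Correct result = 67.5
Step 4: Claimed result = 17.5
Step 5: 67.5 ≠ 17.5
Conclusion: The claimed result is incorrect. The correct answer is 67.5.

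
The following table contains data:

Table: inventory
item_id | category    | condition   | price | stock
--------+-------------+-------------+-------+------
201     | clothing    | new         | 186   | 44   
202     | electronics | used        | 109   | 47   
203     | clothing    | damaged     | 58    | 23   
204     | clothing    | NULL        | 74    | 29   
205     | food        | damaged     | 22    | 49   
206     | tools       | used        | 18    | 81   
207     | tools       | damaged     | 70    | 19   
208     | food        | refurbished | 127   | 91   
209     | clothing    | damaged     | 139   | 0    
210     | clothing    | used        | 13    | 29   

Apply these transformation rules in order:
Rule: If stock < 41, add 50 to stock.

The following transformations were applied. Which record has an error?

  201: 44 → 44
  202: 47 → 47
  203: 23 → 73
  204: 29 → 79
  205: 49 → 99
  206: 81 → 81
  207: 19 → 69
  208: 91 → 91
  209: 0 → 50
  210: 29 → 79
Record 205 has an error. The correct transformed value should be 49, not 99.

Step 1: Check each record against the rule
Step 2: Record 205 has stock = 49
Step 3: Since 49 >= 41, the bonus should not have been applied
Step 4: Correct value = 49, but claimed value = 99
Conclusion: Record 205 has the error.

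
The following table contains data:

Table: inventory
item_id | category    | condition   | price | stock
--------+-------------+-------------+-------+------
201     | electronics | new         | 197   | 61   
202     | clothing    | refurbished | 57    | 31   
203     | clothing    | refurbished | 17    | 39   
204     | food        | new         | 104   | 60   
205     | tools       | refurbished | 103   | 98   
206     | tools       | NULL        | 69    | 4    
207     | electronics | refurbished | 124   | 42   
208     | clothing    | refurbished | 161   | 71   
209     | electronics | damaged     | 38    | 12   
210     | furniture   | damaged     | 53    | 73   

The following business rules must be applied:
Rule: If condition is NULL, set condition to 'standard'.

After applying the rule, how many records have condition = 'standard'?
1

Step 1: Count records where condition IS NULL
Step 2: Found 1 records with NULL condition
Step 3: These records will have condition set to 'standard'
Step 4: Records already having condition = 'standard': 0
Step 5: Answer: 1 + 0 = 1 records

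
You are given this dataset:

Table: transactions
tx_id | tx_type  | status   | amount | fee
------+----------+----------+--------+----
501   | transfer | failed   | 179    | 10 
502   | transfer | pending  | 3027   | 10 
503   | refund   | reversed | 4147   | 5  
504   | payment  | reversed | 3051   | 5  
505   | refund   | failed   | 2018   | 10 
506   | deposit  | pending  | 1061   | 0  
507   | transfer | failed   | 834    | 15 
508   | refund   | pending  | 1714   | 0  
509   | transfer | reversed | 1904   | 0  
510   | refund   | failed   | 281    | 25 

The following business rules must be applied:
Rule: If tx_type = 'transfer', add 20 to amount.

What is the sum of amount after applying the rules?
18296

Step 1: Count records where tx_type = 'transfer': 4
Step 2: Total bonus added: 4 × 20 = 80
Step 3: Original sum of amount: 18216
Step 4: Final sum = 18216 + 80 = 18296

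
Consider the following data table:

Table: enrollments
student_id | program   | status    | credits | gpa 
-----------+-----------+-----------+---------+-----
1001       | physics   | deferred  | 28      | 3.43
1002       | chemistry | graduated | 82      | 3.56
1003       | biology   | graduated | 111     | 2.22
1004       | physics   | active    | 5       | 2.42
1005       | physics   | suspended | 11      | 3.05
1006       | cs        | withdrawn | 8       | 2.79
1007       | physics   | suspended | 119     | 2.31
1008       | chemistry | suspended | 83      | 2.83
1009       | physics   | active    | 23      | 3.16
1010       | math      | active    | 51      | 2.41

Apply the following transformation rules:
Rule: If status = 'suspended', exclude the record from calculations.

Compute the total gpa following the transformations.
19.99

Step 1: Identify records where status = 'suspended'
Step 2: The excluded records sum to 8.19
Step 3: Original total gpa = 28.18
Step 4: Remaining total = 28.18 - 8.19 = 19.99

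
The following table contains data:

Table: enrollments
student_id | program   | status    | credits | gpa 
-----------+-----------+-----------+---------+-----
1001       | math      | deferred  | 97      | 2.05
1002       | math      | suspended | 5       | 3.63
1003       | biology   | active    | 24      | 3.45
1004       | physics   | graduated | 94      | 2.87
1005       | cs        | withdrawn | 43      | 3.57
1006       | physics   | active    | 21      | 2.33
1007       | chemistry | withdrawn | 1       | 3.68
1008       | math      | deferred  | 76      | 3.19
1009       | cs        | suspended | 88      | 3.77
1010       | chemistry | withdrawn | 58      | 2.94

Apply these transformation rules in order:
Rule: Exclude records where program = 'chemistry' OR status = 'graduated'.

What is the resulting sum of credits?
354

Step 1: Find records where program = 'chemistry' OR status = 'graduated'
Step 2: 3 records match, summing to 153
Step 3: Original sum: 507
Step 4: Remaining sum = 507 - 153 = 354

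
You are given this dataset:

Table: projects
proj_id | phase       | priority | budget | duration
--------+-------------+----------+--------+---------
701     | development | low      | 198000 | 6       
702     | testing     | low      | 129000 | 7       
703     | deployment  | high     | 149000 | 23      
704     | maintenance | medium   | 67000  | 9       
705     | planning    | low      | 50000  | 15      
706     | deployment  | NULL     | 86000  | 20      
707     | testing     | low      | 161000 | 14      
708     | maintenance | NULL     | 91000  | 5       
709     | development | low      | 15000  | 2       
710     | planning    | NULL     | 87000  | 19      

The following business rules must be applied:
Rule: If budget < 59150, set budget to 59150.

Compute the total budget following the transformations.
1086300

Step 1: 2 records have budget < 59150
Step 2: These records originally summed to 65000
Step 3: After setting to minimum: 2 × 59150 = 118300
Step 4: Unaffected records sum: 968000
Step 5: Final sum = 118300 + 968000 = 1086300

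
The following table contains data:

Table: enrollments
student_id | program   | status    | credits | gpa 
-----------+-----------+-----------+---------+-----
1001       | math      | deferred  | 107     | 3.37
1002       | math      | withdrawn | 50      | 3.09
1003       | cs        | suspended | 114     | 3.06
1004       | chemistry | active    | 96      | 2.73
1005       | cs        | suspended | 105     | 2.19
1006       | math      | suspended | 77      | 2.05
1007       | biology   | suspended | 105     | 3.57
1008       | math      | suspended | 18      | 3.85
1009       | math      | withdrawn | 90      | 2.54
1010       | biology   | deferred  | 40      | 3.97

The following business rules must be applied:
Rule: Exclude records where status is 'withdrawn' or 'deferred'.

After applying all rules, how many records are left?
6

Step 1: Count records to exclude
  - 2 (withdrawn) + 2 (deferred) = 4 records
Step 2: Total records: 10
Step 3: Remaining = 10 - 4 = 6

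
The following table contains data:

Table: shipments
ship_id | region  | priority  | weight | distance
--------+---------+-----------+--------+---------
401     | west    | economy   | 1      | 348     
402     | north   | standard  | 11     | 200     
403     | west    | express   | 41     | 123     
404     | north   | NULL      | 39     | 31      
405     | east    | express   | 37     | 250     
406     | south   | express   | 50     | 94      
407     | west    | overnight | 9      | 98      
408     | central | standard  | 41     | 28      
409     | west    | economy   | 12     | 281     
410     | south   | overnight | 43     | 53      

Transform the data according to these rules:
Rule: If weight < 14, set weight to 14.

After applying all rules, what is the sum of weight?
307

Step 1: 4 records have weight < 14
Step 2: These records originally summed to 33
Step 3: After setting to minimum: 4 × 14 = 56
Step 4: Unaffected records sum: 251
Step 5: Final sum = 56 + 251 = 307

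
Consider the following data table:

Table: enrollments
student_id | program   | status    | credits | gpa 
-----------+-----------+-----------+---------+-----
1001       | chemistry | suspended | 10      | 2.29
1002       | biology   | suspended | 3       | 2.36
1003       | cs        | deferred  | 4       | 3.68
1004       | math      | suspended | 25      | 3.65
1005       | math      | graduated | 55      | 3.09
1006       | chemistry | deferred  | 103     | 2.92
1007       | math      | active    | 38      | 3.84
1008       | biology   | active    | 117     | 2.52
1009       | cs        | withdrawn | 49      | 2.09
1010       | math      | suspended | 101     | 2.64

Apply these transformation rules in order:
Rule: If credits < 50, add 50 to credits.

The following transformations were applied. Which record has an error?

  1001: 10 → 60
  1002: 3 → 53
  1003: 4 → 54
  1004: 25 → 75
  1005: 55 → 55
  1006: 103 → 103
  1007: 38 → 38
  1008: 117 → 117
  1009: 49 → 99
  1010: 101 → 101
Record 1007 has an error. The correct transformed value should be 88, not 38.

Step 1: Check each record against the rule
Step 2: Record 1007 has credits = 38
Step 3: Since 38 < 50, the bonus should have been applied
Step 4: Correct value = 88, but claimed value = 38
Conclusion: Record 1007 has the error.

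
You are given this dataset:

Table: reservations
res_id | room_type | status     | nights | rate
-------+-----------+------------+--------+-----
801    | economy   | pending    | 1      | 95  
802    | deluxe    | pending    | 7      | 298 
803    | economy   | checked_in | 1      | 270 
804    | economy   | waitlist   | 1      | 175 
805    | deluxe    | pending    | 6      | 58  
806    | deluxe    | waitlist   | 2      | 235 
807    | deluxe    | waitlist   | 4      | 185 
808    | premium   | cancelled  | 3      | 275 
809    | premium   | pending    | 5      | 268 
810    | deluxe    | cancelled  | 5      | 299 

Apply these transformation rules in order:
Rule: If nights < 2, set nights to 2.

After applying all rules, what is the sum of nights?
38

Step 1: 3 records have nights < 2
Step 2: These records originally summed to 3
Step 3: After setting to minimum: 3 × 2 = 6
Step 4: Unaffected records sum: 32
Step 5: Final sum = 6 + 32 = 38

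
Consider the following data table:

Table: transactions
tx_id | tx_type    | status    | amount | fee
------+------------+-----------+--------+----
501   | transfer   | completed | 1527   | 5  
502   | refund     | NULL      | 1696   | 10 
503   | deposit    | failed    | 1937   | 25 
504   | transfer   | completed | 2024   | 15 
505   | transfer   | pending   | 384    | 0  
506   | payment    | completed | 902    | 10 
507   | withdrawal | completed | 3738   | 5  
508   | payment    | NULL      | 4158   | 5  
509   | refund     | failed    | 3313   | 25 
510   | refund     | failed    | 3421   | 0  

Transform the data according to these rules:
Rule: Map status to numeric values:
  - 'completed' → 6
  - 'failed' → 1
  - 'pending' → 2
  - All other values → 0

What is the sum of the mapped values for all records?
29

Step 1: Apply mapping to each record
Step 2: Count by status:
  'completed': 4 records × 6 = 24
  'failed': 3 records × 1 = 3
  'pending': 1 records × 2 = 2
Step 3: Sum all mapped values = 29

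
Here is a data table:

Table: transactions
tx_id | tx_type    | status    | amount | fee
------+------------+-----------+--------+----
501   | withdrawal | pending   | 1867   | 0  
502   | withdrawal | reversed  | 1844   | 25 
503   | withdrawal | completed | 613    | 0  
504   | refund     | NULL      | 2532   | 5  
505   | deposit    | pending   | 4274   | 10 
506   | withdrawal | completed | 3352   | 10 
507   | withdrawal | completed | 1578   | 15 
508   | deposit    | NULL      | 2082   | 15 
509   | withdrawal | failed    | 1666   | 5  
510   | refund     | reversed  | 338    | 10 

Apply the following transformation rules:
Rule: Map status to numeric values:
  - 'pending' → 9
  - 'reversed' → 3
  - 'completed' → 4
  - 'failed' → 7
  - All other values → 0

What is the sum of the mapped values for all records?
43

Step 1: Apply mapping to each record
Step 2: Count by status:
  'pending': 2 records × 9 = 18
  'reversed': 2 records × 3 = 6
  'completed': 3 records × 4 = 12
  'failed': 1 records × 7 = 7
Step 3: Sum all mapped values = 43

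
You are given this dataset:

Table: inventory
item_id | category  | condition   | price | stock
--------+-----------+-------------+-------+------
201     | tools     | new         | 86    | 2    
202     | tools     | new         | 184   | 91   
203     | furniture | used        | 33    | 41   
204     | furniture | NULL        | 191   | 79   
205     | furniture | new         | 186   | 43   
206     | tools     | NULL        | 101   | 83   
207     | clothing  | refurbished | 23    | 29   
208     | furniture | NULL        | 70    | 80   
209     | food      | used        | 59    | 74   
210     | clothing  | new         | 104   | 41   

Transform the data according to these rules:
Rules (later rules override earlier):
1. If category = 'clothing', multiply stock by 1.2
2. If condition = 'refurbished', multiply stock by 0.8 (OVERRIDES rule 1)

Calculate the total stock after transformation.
565.4

Step 1: Rule 2 takes priority for records with condition = 'refurbished'
  - 1 records: 29 × 0.8 = 23.2
Step 2: Rule 1 applies to remaining records with category = 'clothing'
  - 1 records: 41 × 1.2 = 49.2
Step 3: Other records unchanged: 493
Step 4: Final sum = 23.2 + 49.2 + 493 = 565.4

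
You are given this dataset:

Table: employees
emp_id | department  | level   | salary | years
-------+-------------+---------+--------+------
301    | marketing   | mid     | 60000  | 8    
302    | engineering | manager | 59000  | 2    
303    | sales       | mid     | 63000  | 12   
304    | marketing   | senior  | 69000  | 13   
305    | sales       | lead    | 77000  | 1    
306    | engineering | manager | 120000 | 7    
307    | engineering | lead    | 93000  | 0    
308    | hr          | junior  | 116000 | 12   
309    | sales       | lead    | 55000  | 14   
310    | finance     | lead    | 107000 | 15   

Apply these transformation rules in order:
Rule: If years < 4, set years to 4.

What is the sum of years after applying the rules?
93

Step 1: 3 records have years < 4
Step 2: These records originally summed to 3
Step 3: After setting to minimum: 3 × 4 = 12
Step 4: Unaffected records sum: 81
Step 5: Final sum = 12 + 81 = 93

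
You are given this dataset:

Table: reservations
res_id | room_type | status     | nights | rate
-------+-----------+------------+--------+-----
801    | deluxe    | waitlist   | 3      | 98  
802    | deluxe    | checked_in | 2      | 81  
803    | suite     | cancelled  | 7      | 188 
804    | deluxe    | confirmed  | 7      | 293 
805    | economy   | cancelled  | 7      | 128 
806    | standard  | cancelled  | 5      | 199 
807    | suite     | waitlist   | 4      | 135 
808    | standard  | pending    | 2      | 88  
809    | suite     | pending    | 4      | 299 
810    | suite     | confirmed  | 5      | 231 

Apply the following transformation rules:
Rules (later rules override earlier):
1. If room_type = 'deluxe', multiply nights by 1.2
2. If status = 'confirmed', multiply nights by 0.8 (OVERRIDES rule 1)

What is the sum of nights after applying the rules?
44.6

Step 1: Rule 2 takes priority for records with status = 'confirmed'
  - 2 records: 12 × 0.8 = 9.6
Step 2: Rule 1 applies to remaining records with room_type = 'deluxe'
  - 2 records: 5 × 1.2 = 6.0
Step 3: Other records unchanged: 29
Step 4: Final sum = 9.6 + 6.0 + 29 = 44.6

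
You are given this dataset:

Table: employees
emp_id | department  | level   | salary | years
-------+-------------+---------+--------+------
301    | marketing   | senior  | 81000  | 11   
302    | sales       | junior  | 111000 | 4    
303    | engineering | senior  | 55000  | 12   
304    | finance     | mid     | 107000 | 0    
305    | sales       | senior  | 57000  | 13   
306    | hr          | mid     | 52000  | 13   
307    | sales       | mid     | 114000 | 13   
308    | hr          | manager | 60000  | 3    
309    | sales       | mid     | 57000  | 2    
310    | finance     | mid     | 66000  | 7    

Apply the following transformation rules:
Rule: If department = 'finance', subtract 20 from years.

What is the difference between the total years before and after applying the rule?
40

Step 1: Original sum of years = 78
Step 2: 2 records have department = 'finance'
Step 3: Each affected record changes by -20
Step 4: Total change = 2 × -20 = -40
Step 5: New sum = 78 + -40 = 38
Step 6: Difference = |38 - 78| = 40
        (Sum decreased by 40)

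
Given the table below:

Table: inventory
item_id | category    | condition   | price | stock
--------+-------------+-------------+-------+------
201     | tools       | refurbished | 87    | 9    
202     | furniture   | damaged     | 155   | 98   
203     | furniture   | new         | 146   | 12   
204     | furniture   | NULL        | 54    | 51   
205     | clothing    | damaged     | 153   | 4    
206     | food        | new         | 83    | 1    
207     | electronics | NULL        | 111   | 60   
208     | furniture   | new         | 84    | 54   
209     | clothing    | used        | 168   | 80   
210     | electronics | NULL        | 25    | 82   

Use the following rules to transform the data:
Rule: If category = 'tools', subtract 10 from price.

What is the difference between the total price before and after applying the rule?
10

Step 1: Original sum of price = 1066
Step 2: 1 records have category = 'tools'
Step 3: Each affected record changes by -10
Step 4: Total change = 1 × -10 = -10
Step 5: New sum = 1066 + -10 = 1056
Step 6: Difference = |1056 - 1066| = 10
        (Sum decreased by 10)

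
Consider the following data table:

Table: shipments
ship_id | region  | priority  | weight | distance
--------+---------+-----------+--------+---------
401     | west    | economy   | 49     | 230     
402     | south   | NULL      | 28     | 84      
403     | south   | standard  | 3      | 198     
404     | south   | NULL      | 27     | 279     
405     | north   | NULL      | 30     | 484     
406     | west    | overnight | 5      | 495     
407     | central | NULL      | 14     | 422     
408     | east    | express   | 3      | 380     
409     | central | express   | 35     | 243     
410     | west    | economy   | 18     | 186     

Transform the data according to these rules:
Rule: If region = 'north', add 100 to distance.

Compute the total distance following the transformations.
3101

Step 1: Count records where region = 'north': 1
Step 2: Total bonus added: 1 × 100 = 100
Step 3: Original sum of distance: 3001
Step 4: Final sum = 3001 + 100 = 3101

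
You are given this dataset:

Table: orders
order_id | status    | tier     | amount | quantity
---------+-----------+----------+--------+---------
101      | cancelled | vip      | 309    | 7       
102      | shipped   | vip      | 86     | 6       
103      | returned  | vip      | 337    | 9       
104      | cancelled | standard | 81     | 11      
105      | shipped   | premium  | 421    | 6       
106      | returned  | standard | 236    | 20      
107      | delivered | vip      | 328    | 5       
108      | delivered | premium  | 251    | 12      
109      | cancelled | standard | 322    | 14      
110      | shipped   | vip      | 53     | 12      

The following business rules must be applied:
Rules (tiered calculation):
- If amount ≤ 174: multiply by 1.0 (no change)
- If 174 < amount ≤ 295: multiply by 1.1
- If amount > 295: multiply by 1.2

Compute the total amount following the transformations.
2816.1

Step 1: Tier 1 (amount ≤ 174): 3 records, sum = 220 × 1.0 = 220.0
Step 2: Tier 2 (174 < amount ≤ 295): 2 records, sum = 487 × 1.1 = 535.7
Step 3: Tier 3 (amount > 295): 5 records, sum = 1717 × 1.2 = 2060.4
Step 4: Final sum = 220.0 + 535.7 + 2060.4 = 2816.1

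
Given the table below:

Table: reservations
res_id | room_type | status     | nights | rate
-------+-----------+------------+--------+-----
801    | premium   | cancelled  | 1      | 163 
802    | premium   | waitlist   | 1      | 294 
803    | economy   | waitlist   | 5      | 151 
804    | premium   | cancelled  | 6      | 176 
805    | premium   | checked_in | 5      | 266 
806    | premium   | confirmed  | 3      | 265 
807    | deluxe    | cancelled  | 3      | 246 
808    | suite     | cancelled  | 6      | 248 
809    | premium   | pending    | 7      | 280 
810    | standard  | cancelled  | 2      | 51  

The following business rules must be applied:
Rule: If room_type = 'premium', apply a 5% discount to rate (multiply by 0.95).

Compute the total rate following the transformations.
2067.8

Step 1: Records with room_type = 'premium' have total rate = 1444
Step 2: Apply multiplier: 1444 × 0.95 = 1371.8
Step 3: Other records total: 696
Step 4: Final sum = 1371.8 + 696 = 2067.8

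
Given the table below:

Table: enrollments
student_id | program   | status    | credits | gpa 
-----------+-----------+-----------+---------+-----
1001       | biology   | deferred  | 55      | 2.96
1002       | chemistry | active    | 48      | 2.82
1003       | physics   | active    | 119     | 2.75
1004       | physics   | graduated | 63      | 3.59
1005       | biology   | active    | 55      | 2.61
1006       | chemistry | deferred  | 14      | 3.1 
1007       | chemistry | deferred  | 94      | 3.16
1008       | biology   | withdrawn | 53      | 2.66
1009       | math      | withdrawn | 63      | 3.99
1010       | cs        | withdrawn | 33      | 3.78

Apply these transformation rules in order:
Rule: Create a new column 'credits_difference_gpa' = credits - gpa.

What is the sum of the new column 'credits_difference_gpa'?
565.58

Step 1: For each record, compute credits - gpa
Example calculations:
  55 - 2.96 = 52.04
  48 - 2.82 = 45.18
  119 - 2.75 = 116.25
  ...
Step 2: Sum all derived values
Step 3: Total = 565.58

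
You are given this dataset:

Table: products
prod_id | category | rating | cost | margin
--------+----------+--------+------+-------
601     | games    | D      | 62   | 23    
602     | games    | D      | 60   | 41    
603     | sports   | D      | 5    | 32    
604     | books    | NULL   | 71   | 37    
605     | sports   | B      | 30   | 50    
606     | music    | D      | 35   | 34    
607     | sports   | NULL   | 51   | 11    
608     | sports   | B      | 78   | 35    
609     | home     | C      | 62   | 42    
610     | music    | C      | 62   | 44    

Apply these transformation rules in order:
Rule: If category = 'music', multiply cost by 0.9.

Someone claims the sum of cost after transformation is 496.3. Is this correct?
No, the correct result is 506.3.

Step 1: Calculate the correct sum after transformation
Step 2: Apply multiplier 0.9 to records where category = 'music'
Step 3: Correct result = 506.3
Step 4: Claimed result = 496.3
Step 5: 506.3 ≠ 496.3
Conclusion: The claimed result is incorrect. The correct answer is 506.3.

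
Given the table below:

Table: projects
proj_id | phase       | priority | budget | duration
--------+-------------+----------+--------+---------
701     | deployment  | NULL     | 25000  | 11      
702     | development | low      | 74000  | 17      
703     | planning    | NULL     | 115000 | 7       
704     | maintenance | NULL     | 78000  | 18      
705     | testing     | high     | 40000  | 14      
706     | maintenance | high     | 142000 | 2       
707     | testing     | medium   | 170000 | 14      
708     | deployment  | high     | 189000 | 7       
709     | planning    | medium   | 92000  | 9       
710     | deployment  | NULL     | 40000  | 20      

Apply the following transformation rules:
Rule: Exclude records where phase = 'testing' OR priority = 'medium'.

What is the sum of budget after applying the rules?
663000

Step 1: Find records where phase = 'testing' OR priority = 'medium'
Step 2: 3 records match, summing to 302000
Step 3: Original sum: 965000
Step 4: Remaining sum = 965000 - 302000 = 663000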